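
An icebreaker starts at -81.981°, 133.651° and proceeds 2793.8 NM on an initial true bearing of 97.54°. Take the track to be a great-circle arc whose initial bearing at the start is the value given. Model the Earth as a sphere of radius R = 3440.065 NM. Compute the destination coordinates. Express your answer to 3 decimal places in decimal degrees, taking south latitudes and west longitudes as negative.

latitude -43.988°, longitude -136.482°

δ = 2793.8/3440.065 = 0.812136 rad (46.5320°).
With φ₁ = -81.981° = -1.430838 rad and θ = 97.54° = 1.702394 rad:
Destination latitude: φ₂ = arcsin( sin φ₁ cos δ + cos φ₁ sin δ cos θ ) = arcsin(-0.694508) = -43.988°.
Δλ = atan2( sin θ sin δ cos φ₁ , cos δ − sin φ₁ sin φ₂ ) = atan2(0.100369, 0.000233) = 1.568477 rad = 89.867°.
λ₂ = 133.651° + 89.867° = 223.518°, normalized to (−180°, 180°] → -136.482°.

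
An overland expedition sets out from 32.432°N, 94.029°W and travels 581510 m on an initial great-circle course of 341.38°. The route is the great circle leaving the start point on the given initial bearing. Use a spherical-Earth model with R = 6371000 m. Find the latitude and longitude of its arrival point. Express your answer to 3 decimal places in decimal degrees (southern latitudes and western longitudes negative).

latitude 37.371°, longitude -96.128°

Central angle δ = d/R = 0.091275 rad.
Converting: φ₁ = 0.566045 rad, θ = 5.958205 rad.
sin φ₂ = sin φ₁ cos δ + cos φ₁ sin δ cos θ = (0.536298)(0.995837) + (0.844029)(0.091148)(0.947657) = 0.606970
φ₂ = asin(0.606970) = 0.652243 rad = 37.371°.
Then Δλ = atan2(-0.024563, 0.670320) = -0.036628 rad, from sin θ sin δ cos φ₁ over cos δ − sin φ₁ sin φ₂.
λ₂ = -94.029° + -2.099° = -96.128°.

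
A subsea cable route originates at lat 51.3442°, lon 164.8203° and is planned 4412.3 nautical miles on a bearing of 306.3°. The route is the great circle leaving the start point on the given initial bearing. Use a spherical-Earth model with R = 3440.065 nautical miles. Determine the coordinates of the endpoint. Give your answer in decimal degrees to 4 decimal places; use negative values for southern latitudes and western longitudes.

The arc subtends δ = 4412.3/3440.065 = 1.282621 rad at the centre.
With φ₁ = 51.3442° = 0.896125 rad and θ = 306.3° = 5.345943 rad:
Applying the spherical law of cosines for sides, sin φ₂ = sin φ₁ cos δ + cos φ₁ sin δ cos θ = 0.576484, so φ₂ = 35.2036°.
Then Δλ = atan2(-0.482657, -0.165981) = -1.902017 rad, from sin θ sin δ cos φ₁ over cos δ − sin φ₁ sin φ₂.
λ₂ = 164.8203° + -108.9776° = 55.8427°.

latitude 35.2036°, longitude 55.8427°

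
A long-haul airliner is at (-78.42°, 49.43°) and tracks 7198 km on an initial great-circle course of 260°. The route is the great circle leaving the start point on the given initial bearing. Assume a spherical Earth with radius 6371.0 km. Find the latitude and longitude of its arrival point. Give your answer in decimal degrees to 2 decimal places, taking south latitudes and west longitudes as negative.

latitude -26.72°, longitude -44.95°

Angular distance δ = d/R = 7198 / 6371 = 1.129807 rad.
With φ₁ = -78.42° = -1.368687 rad and θ = 260° = 4.537856 rad:
Destination latitude: φ₂ = arcsin( sin φ₁ cos δ + cos φ₁ sin δ cos θ ) = arcsin(-0.449669) = -26.72°.
Then Δλ = atan2(-0.178774, -0.013682) = -1.647178 rad, from sin θ sin δ cos φ₁ over cos δ − sin φ₁ sin φ₂.
λ₂ = λ₁ + Δλ = -44.95°.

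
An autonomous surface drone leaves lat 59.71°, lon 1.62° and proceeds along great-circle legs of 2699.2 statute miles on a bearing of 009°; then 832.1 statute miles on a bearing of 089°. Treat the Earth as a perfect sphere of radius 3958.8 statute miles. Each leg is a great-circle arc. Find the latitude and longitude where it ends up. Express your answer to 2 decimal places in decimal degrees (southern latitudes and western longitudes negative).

Apply the spherical direct solution leg by leg, carrying full precision between legs.
Leg 1: from (59.71°, 1.62°), δ = 2699.2/3958.8 = 0.681823 rad, θ = 9° → φ = 79.86°, λ = 147.57°.
Leg 2: from (79.86°, 147.57°), δ = 832.1/3958.8 = 0.210190 rad, θ = 89° → φ = 74.44°, λ = -161.38°.

latitude 74.44°, longitude -161.38°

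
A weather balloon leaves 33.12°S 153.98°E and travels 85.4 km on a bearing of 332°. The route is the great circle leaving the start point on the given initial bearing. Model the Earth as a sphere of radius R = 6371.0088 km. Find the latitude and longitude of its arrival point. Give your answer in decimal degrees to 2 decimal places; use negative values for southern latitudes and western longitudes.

Central angle δ = d/R = 0.013404 rad.
Start latitude φ₁ = -0.578053 rad; initial bearing θ = 5.794493 rad.
sin φ₂ = sin φ₁ cos δ + cos φ₁ sin δ cos θ = (-0.546394)(0.999910) + (0.837528)(0.013404)(0.882948) = -0.536433
φ₂ = asin(-0.536433) = -0.566205 rad = -32.44°.
Δλ = atan2( sin θ sin δ cos φ₁ , cos δ − sin φ₁ sin φ₂ ) = atan2(-0.005270, 0.706806) = -0.007457 rad = -0.43°.
Hence λ₂ = 153.98° + -0.43° = 153.55°.

latitude -32.44°, longitude 153.55°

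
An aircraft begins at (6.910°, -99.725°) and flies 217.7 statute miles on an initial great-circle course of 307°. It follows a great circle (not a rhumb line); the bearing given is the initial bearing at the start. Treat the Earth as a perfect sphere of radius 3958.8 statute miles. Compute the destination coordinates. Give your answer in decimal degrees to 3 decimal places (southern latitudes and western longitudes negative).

latitude 8.799°, longitude -102.271°

Angular distance δ = d/R = 217.7 / 3958.8 = 0.054991 rad.
Start latitude φ₁ = 0.120602 rad; initial bearing θ = 5.358161 rad.
Applying the spherical law of cosines for sides, sin φ₂ = sin φ₁ cos δ + cos φ₁ sin δ cos θ = 0.152966, so φ₂ = 8.799°.
Δλ = atan2( sin θ sin δ cos φ₁ , cos δ − sin φ₁ sin φ₂ ) = atan2(-0.043577, 0.980085) = -0.044433 rad = -2.546°.
Hence λ₂ = -99.725° + -2.546° = -102.271°.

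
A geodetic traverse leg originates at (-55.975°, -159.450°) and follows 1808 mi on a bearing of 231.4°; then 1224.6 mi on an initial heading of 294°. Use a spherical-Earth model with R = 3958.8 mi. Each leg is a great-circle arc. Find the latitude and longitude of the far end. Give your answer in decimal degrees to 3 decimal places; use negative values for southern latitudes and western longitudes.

latitude -53.193°, longitude 121.396°

Apply the spherical direct solution leg by leg, carrying full precision between legs.
Leg 1: from (-55.975°, -159.450°), δ = 1808/3958.8 = 0.456704 rad, θ = 231.4° → φ = -63.870°, λ = 149.054°.
Leg 2: from (-63.870°, 149.054°), δ = 1224.6/3958.8 = 0.309336 rad, θ = 294° → φ = -53.193°, λ = 121.396°.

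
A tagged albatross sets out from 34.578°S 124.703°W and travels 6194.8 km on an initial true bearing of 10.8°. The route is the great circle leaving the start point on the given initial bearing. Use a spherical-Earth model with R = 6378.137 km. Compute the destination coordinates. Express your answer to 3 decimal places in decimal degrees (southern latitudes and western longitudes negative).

Central angle δ = d/R = 0.971255 rad.
Start latitude φ₁ = -0.603500 rad; initial bearing θ = 0.188496 rad.
Applying the spherical law of cosines for sides, sin φ₂ = sin φ₁ cos δ + cos φ₁ sin δ cos θ = 0.347482, so φ₂ = 20.333°.
Δλ = atan2( sin θ sin δ cos φ₁ , cos δ − sin φ₁ sin φ₂ ) = atan2(0.127374, 0.761469) = 0.165739 rad = 9.496°.
Hence λ₂ = -124.703° + 9.496° = -115.207°.

latitude 20.333°, longitude -115.207°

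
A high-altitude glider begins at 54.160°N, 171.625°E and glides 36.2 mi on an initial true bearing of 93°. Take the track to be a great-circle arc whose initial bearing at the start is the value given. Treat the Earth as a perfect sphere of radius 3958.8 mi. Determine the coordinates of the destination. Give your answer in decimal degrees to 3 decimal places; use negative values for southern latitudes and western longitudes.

Angular distance δ = d/R = 36.2 / 3958.8 = 0.009144 rad.
Converting: φ₁ = 0.945270 rad, θ = 1.623156 rad.
Destination latitude: φ₂ = arcsin( sin φ₁ cos δ + cos φ₁ sin δ cos θ ) = arcsin(0.810341) = 54.129°.
For the longitude increment, Δλ = atan2( sin θ sin δ cos φ₁, cos δ − sin φ₁ sin φ₂ ) = atan2(0.005347, 0.343051) = 0.893°.
λ₂ = 171.625° + 0.893° = 172.518°.

latitude 54.129°, longitude 172.518°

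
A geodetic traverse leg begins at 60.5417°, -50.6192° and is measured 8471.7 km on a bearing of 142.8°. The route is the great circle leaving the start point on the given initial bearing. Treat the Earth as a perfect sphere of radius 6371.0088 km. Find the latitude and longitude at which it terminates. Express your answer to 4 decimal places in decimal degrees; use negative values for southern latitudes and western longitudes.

Central angle δ = d/R = 1.329727 rad.
Start latitude φ₁ = 1.056652 rad; initial bearing θ = 2.492330 rad.
sin φ₂ = sin φ₁ cos δ + cos φ₁ sin δ cos θ = (0.870714)(0.238742) + (0.491790)(0.971083)(-0.796530) = -0.172522
φ₂ = asin(-0.172522) = -0.173390 rad = -9.9345°.
For the longitude increment, Δλ = atan2( sin θ sin δ cos φ₁, cos δ − sin φ₁ sin φ₂ ) = atan2(0.288738, 0.388959) = 36.5878°.
Hence λ₂ = -50.6192° + 36.5878° = -14.0314°.

latitude -9.9345°, longitude -14.0314°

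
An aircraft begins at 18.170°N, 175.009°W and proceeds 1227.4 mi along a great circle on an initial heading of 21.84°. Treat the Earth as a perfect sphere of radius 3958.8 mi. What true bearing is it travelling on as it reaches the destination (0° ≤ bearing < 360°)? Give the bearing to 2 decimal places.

Central angle δ = d/R = 0.310043 rad.
Converting: φ₁ = 0.317126 rad, θ = 0.381180 rad.
Destination latitude: φ₂ = arcsin( sin φ₁ cos δ + cos φ₁ sin δ cos θ ) = arcsin(0.566049) = 34.475°.
Then Δλ = atan2(0.107842, 0.775805) = 0.138122 rad, from sin θ sin δ cos φ₁ over cos δ − sin φ₁ sin φ₂.
λ₂ = -175.009° + 7.914° = -167.095°.
The forward bearing on arrival equals the back-azimuth from the destination plus 180°.
Back-azimuth from P₂ (34.48°, -167.10°) to P₁ (18.17°, -175.01°), with Δλ' = λ₁ − λ₂ = -7.91°: atan2( sin Δλ' cos φ₁ , cos φ₂ sin φ₁ − sin φ₂ cos φ₁ cos Δλ' ) = 205.39°.
Final bearing = (205.39° + 180°) mod 360° = 25.39°.

final bearing 25.39°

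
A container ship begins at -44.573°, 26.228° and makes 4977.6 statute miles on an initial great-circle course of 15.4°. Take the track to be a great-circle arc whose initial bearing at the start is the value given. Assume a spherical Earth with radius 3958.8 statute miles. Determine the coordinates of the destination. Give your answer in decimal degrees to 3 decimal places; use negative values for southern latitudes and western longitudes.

Central angle δ = d/R = 1.257351 rad.
Start latitude φ₁ = -0.777946 rad; initial bearing θ = 0.268781 rad.
Applying the spherical law of cosines for sides, sin φ₂ = sin φ₁ cos δ + cos φ₁ sin δ cos θ = 0.436921, so φ₂ = 25.908°.
Δλ = atan2( sin θ sin δ cos φ₁ , cos δ − sin φ₁ sin φ₂ ) = atan2(0.179954, 0.614977) = 0.284671 rad = 16.310°.
Hence λ₂ = 26.228° + 16.310° = 42.538°.

latitude 25.908°, longitude 42.538°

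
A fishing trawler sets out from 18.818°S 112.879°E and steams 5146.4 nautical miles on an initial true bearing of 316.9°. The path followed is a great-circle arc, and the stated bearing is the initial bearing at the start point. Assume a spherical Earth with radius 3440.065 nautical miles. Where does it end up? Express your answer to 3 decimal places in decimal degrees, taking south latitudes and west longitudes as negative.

latitude 41.690°, longitude 47.034°

Angular distance δ = d/R = 5146.4 / 3440.065 = 1.496018 rad.
Converting: φ₁ = -0.328436 rad, θ = 5.530948 rad.
Applying the spherical law of cosines for sides, sin φ₂ = sin φ₁ cos δ + cos φ₁ sin δ cos θ = 0.665104, so φ₂ = 41.690°.
For the longitude increment, Δλ = atan2( sin θ sin δ cos φ₁, cos δ − sin φ₁ sin φ₂ ) = atan2(-0.644944, 0.289246) = -65.845°.
Hence λ₂ = 112.879° + -65.845° = 47.034°.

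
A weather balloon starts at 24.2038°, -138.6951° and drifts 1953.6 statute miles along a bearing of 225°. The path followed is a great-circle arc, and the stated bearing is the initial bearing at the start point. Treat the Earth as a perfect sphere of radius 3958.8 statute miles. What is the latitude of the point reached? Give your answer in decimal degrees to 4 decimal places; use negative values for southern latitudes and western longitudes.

latitude 3.1849°

Central angle δ = d/R = 0.493483 rad.
Start latitude φ₁ = 0.422436 rad; initial bearing θ = 3.926991 rad.
Destination latitude: φ₂ = arcsin( sin φ₁ cos δ + cos φ₁ sin δ cos θ ) = arcsin(0.055559) = 3.1849°.
For the longitude increment, Δλ = atan2( sin θ sin δ cos φ₁, cos δ − sin φ₁ sin φ₂ ) = atan2(-0.305509, 0.857910) = -19.6012°.
λ₂ = -138.6951° + -19.6012° = -158.2963°.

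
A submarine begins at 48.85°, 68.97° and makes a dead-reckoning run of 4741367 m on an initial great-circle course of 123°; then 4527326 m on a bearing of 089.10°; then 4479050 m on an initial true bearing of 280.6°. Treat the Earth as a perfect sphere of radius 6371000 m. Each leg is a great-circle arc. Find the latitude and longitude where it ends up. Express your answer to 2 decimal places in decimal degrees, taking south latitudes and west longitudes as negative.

Apply the spherical direct solution leg by leg, carrying full precision between legs.
Leg 1: from (48.85°, 68.97°), δ = 4741367/6371000 = 0.744211 rad, θ = 123° → φ = 18.13°, λ = 105.68°.
Leg 2: from (18.13°, 105.68°), δ = 4527326/6371000 = 0.710615 rad, θ = 89.1° → φ = 14.22°, λ = 147.97°.
Leg 3: from (14.22°, 147.97°), δ = 4479050/6371000 = 0.703037 rad, θ = 280.6° → φ = 17.62°, λ = 106.15°.

latitude 17.62°, longitude 106.15°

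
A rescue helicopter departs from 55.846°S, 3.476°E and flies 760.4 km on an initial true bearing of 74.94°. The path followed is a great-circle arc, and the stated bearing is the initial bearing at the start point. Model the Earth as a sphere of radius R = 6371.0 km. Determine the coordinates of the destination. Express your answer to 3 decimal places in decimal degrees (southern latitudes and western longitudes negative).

Central angle δ = d/R = 0.119353 rad.
Converting: φ₁ = -0.974697 rad, θ = 1.307950 rad.
sin φ₂ = sin φ₁ cos δ + cos φ₁ sin δ cos θ = (-0.827532)(0.992886) + (0.561419)(0.119070)(0.259830) = -0.804275
φ₂ = asin(-0.804275) = -0.934455 rad = -53.540°.
For the longitude increment, Δλ = atan2( sin θ sin δ cos φ₁, cos δ − sin φ₁ sin φ₂ ) = atan2(0.064552, 0.327323) = 11.156°.
λ₂ = λ₁ + Δλ = 14.632°.

latitude -53.540°, longitude 14.632°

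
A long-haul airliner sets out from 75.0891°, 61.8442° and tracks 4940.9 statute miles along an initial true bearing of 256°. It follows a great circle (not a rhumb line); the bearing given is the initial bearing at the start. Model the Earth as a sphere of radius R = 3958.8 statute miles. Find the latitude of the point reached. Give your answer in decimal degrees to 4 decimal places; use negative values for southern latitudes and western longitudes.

The arc subtends δ = 4940.9/3958.8 = 1.248080 rad at the centre.
Start latitude φ₁ = 1.310552 rad; initial bearing θ = 4.468043 rad.
Destination latitude: φ₂ = arcsin( sin φ₁ cos δ + cos φ₁ sin δ cos θ ) = arcsin(0.247427) = 14.3253°.
For the longitude increment, Δλ = atan2( sin θ sin δ cos φ₁, cos δ − sin φ₁ sin φ₂ ) = atan2(-0.236784, 0.078048) = -71.7570°.
λ₂ = 61.8442° + -71.7570° = -9.9128°.

latitude 14.3253°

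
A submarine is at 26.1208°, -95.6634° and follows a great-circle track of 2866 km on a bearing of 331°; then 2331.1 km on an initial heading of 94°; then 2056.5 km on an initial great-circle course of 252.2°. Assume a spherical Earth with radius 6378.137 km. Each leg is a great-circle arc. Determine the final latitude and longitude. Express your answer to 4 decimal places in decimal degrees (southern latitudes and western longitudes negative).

Apply the spherical direct solution leg by leg, carrying full precision between legs.
Leg 1: from (26.1208°, -95.6634°), δ = 2866/6378.137 = 0.449348 rad, θ = 331° → φ = 47.5337°, λ = -113.8380°.
Leg 2: from (47.5337°, -113.8380°), δ = 2331.1/6378.137 = 0.365483 rad, θ = 94° → φ = 42.2309°, λ = -85.0540°.
Leg 3: from (42.2309°, -85.0540°), δ = 2056.5/6378.137 = 0.322430 rad, θ = 252.2° → φ = 34.4551°, λ = -106.5164°.

latitude 34.4551°, longitude -106.5164°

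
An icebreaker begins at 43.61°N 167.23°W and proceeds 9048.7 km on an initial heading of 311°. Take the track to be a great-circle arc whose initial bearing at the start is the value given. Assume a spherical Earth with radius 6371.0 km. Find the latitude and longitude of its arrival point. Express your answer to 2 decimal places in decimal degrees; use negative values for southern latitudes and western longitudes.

The arc subtends δ = 9048.7/6371 = 1.420295 rad at the centre.
Converting: φ₁ = 0.761138 rad, θ = 5.427974 rad.
Destination latitude: φ₂ = arcsin( sin φ₁ cos δ + cos φ₁ sin δ cos θ ) = arcsin(0.573067) = 34.96°.
Then Δλ = atan2(-0.540272, -0.245337) = -1.997054 rad, from sin θ sin δ cos φ₁ over cos δ − sin φ₁ sin φ₂.
λ₂ = -167.23° + -114.42° = -281.65°, normalized to (−180°, 180°] → 78.35°.

latitude 34.96°, longitude 78.35°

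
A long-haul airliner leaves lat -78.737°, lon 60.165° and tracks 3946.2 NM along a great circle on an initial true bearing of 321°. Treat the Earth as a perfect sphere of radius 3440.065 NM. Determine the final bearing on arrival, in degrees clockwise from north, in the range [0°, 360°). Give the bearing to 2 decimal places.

final bearing 352.68°

The arc subtends δ = 3946.2/3440.065 = 1.147129 rad at the centre.
Converting: φ₁ = -1.374220 rad, θ = 5.602507 rad.
sin φ₂ = sin φ₁ cos δ + cos φ₁ sin δ cos θ = (-0.980741)(0.411106) + (0.195313)(0.911588)(0.777146) = -0.264822
φ₂ = asin(-0.264822) = -0.268019 rad = -15.356°.
Δλ = atan2( sin θ sin δ cos φ₁ , cos δ − sin φ₁ sin φ₂ ) = atan2(-0.112047, 0.151384) = -0.637167 rad = -36.507°.
λ₂ = 60.165° + -36.507° = 23.658°.
The forward bearing on arrival equals the back-azimuth from the destination plus 180°.
Back-azimuth from P₂ (-15.36°, 23.66°) to P₁ (-78.74°, 60.16°), with Δλ' = λ₁ − λ₂ = 36.51°: atan2( sin Δλ' cos φ₁ , cos φ₂ sin φ₁ − sin φ₂ cos φ₁ cos Δλ' ) = 172.68°.
Final bearing = (172.68° + 180°) mod 360° = 352.68°.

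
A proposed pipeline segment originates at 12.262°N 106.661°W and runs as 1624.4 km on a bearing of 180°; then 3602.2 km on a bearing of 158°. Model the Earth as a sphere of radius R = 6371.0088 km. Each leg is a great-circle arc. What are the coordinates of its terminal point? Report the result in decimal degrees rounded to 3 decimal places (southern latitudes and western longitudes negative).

Apply the spherical direct solution leg by leg, carrying full precision between legs.
Leg 1: from (12.262°, -106.661°), δ = 1624.4/6371.0088 = 0.254967 rad, θ = 180° → φ = -2.347°, λ = -106.661°.
Leg 2: from (-2.347°, -106.661°), δ = 3602.2/6371.0088 = 0.565405 rad, θ = 158° → φ = -32.066°, λ = -92.961°.

latitude -32.066°, longitude -92.961°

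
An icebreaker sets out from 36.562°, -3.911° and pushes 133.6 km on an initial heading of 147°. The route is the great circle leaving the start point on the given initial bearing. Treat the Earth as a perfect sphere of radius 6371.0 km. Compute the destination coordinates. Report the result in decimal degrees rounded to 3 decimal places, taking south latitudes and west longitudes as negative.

latitude 35.552°, longitude -3.107°

Central angle δ = d/R = 0.020970 rad.
Start latitude φ₁ = 0.638127 rad; initial bearing θ = 2.565634 rad.
Destination latitude: φ₂ = arcsin( sin φ₁ cos δ + cos φ₁ sin δ cos θ ) = arcsin(0.581436) = 35.552°.
For the longitude increment, Δλ = atan2( sin θ sin δ cos φ₁, cos δ − sin φ₁ sin φ₂ ) = atan2(0.009173, 0.653423) = 0.804°.
Hence λ₂ = -3.911° + 0.804° = -3.107°.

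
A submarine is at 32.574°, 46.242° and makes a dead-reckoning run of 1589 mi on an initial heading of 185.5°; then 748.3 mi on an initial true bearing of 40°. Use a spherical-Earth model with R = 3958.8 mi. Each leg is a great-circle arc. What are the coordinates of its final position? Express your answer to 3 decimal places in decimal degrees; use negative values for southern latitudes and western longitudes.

latitude 17.865°, longitude 51.355°

Apply the spherical direct solution leg by leg, carrying full precision between legs.
Leg 1: from (32.574°, 46.242°), δ = 1589/3958.8 = 0.401384 rad, θ = 185.5° → φ = 9.664°, λ = 44.065°.
Leg 2: from (9.664°, 44.065°), δ = 748.3/3958.8 = 0.189022 rad, θ = 40° → φ = 17.865°, λ = 51.355°.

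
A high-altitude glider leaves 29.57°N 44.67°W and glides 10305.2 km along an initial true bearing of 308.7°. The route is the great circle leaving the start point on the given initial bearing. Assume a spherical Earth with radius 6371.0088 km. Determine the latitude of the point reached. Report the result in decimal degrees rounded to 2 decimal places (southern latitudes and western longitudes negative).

The arc subtends δ = 10305.2/6371.0088 = 1.617515 rad at the centre.
Converting: φ₁ = 0.516094 rad, θ = 5.387831 rad.
sin φ₂ = sin φ₁ cos δ + cos φ₁ sin δ cos θ = (0.493487)(-0.046701) + (0.869753)(0.998909)(0.625243) = 0.520167
φ₂ = asin(0.520167) = 0.547047 rad = 31.34°.
Then Δλ = atan2(-0.678041, -0.303397) = -1.991536 rad, from sin θ sin δ cos φ₁ over cos δ − sin φ₁ sin φ₂.
Hence λ₂ = -44.67° + -114.11° = -158.78°.

latitude 31.34°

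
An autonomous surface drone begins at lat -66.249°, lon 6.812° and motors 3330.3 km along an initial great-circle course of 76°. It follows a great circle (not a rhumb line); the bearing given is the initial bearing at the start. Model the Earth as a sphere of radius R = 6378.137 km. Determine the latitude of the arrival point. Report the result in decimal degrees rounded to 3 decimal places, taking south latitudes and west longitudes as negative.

latitude -48.137°

Central angle δ = d/R = 0.522143 rad.
Converting: φ₁ = -1.156263 rad, θ = 1.326450 rad.
Applying the spherical law of cosines for sides, sin φ₂ = sin φ₁ cos δ + cos φ₁ sin δ cos θ = -0.744747, so φ₂ = -48.137°.
Δλ = atan2( sin θ sin δ cos φ₁ , cos δ − sin φ₁ sin φ₂ ) = atan2(0.194907, 0.185082) = 0.811246 rad = 46.481°.
Hence λ₂ = 6.812° + 46.481° = 53.293°.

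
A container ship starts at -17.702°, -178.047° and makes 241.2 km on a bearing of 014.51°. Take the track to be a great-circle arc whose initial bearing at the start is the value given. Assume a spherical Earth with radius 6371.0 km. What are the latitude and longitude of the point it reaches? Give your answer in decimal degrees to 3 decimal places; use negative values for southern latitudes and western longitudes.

The arc subtends δ = 241.2/6371 = 0.037859 rad at the centre.
With φ₁ = -17.702° = -0.308958 rad and θ = 14.51° = 0.253247 rad:
Applying the spherical law of cosines for sides, sin φ₂ = sin φ₁ cos δ + cos φ₁ sin δ cos θ = -0.268941, so φ₂ = -15.601°.
For the longitude increment, Δλ = atan2( sin θ sin δ cos φ₁, cos δ − sin φ₁ sin φ₂ ) = atan2(0.009034, 0.917508) = 0.564°.
λ₂ = -178.047° + 0.564° = -177.483°.

latitude -15.601°, longitude -177.483°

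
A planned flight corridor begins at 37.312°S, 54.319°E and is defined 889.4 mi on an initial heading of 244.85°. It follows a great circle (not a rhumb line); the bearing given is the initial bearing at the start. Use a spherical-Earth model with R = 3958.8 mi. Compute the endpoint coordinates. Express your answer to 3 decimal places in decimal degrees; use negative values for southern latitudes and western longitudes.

Central angle δ = d/R = 0.224664 rad.
Converting: φ₁ = -0.651217 rad, θ = 4.273439 rad.
sin φ₂ = sin φ₁ cos δ + cos φ₁ sin δ cos θ = (-0.606155)(0.974869) + (0.795347)(0.222779)(-0.424990) = -0.666224
φ₂ = asin(-0.666224) = -0.729134 rad = -41.776°.
Δλ = atan2( sin θ sin δ cos φ₁ , cos δ − sin φ₁ sin φ₂ ) = atan2(-0.160389, 0.571034) = -0.273819 rad = -15.689°.
λ₂ = λ₁ + Δλ = 38.630°.

latitude -41.776°, longitude 38.630°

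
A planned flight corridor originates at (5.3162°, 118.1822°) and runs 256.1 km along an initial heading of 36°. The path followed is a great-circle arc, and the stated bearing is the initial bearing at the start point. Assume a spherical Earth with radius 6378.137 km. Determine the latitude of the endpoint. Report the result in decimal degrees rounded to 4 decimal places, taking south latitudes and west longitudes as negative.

Angular distance δ = d/R = 256.1 / 6378.137 = 0.040153 rad.
With φ₁ = 5.3162° = 0.092785 rad and θ = 36° = 0.628319 rad:
sin φ₂ = sin φ₁ cos δ + cos φ₁ sin δ cos θ = (0.092652)(0.999194) + (0.995699)(0.040142)(0.809017) = 0.124913
φ₂ = asin(0.124913) = 0.125240 rad = 7.1757°.
For the longitude increment, Δλ = atan2( sin θ sin δ cos φ₁, cos δ − sin φ₁ sin φ₂ ) = atan2(0.023493, 0.987621) = 1.3627°.
λ₂ = λ₁ + Δλ = 119.5449°.

latitude 7.1757°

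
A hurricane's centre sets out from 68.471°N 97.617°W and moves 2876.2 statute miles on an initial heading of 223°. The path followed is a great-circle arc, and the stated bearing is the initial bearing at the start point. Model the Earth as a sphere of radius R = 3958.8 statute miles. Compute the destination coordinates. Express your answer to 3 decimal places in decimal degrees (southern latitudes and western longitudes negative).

latitude 31.134°, longitude -129.574°

Angular distance δ = d/R = 2876.2 / 3958.8 = 0.726533 rad.
Converting: φ₁ = 1.195044 rad, θ = 3.892084 rad.
Applying the spherical law of cosines for sides, sin φ₂ = sin φ₁ cos δ + cos φ₁ sin δ cos θ = 0.517047, so φ₂ = 31.134°.
Then Δλ = atan2(-0.166253, 0.266508) = -0.557750 rad, from sin θ sin δ cos φ₁ over cos δ − sin φ₁ sin φ₂.
λ₂ = λ₁ + Δλ = -129.574°.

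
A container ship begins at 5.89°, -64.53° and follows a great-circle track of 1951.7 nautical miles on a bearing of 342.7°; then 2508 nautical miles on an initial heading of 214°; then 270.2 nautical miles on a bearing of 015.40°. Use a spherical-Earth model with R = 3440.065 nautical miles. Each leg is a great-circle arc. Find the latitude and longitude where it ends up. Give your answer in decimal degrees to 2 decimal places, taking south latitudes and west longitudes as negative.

latitude 4.46°, longitude -96.69°

Apply the spherical direct solution leg by leg, carrying full precision between legs.
Leg 1: from (5.89°, -64.53°), δ = 1951.7/3440.065 = 0.567344 rad, θ = 342.7° → φ = 36.65°, λ = -76.02°.
Leg 2: from (36.65°, -76.02°), δ = 2508/3440.065 = 0.729056 rad, θ = 214° → φ = 0.12°, λ = -97.89°.
Leg 3: from (0.12°, -97.89°), δ = 270.2/3440.065 = 0.078545 rad, θ = 15.4° → φ = 4.46°, λ = -96.69°.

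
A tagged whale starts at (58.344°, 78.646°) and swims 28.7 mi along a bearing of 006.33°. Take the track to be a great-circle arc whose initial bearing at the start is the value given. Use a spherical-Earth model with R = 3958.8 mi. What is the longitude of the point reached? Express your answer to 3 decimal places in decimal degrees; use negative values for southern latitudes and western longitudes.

longitude 78.734°

Angular distance δ = d/R = 28.7 / 3958.8 = 0.007250 rad.
With φ₁ = 58.344° = 1.018295 rad and θ = 6.33° = 0.110479 rad:
Destination latitude: φ₂ = arcsin( sin φ₁ cos δ + cos φ₁ sin δ cos θ ) = arcsin(0.854974) = 58.757°.
Then Δλ = atan2(0.000419, 0.272208) = 0.001541 rad, from sin θ sin δ cos φ₁ over cos δ − sin φ₁ sin φ₂.
λ₂ = 78.646° + 0.088° = 78.734°.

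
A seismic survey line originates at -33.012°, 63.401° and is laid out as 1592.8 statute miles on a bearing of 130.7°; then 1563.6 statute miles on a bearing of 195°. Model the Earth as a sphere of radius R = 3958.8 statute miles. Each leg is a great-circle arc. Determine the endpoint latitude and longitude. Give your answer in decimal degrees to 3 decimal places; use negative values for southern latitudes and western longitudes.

Apply the spherical direct solution leg by leg, carrying full precision between legs.
Leg 1: from (-33.012°, 63.401°), δ = 1592.8/3958.8 = 0.402344 rad, θ = 130.7° → φ = -45.679°, λ = 88.545°.
Leg 2: from (-45.679°, 88.545°), δ = 1563.6/3958.8 = 0.394968 rad, θ = 195° → φ = -66.930°, λ = 73.822°.

latitude -66.930°, longitude 73.822°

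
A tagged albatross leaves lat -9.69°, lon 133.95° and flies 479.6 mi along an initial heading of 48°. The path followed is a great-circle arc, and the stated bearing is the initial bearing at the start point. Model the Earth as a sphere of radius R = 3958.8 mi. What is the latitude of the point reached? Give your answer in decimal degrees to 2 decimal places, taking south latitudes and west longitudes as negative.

Angular distance δ = d/R = 479.6 / 3958.8 = 0.121148 rad.
With φ₁ = -9.69° = -0.169122 rad and θ = 48° = 0.837758 rad:
Destination latitude: φ₂ = arcsin( sin φ₁ cos δ + cos φ₁ sin δ cos θ ) = arcsin(-0.087372) = -5.01°.
Δλ = atan2( sin θ sin δ cos φ₁ , cos δ − sin φ₁ sin φ₂ ) = atan2(0.088529, 0.977964) = 0.090278 rad = 5.17°.
λ₂ = 133.95° + 5.17° = 139.12°.

latitude -5.01°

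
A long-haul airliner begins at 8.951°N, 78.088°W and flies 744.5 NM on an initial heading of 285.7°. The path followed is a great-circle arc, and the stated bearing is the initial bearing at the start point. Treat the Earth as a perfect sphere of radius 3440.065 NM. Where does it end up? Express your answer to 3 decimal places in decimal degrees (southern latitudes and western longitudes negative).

Central angle δ = d/R = 0.216420 rad.
With φ₁ = 8.951° = 0.156224 rad and θ = 285.7° = 4.986406 rad:
sin φ₂ = sin φ₁ cos δ + cos φ₁ sin δ cos θ = (0.155590)(0.976672) + (0.987822)(0.214735)(0.270600) = 0.209360
φ₂ = asin(0.209360) = 0.210920 rad = 12.085°.
For the longitude increment, Δλ = atan2( sin θ sin δ cos φ₁, cos δ − sin φ₁ sin φ₂ ) = atan2(-0.204206, 0.944098) = -12.205°.
λ₂ = -78.088° + -12.205° = -90.293°.

latitude 12.085°, longitude -90.293°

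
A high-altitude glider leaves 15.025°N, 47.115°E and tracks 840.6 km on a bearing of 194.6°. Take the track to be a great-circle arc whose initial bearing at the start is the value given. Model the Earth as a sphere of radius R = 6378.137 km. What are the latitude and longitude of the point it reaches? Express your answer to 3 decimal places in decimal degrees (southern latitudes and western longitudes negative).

The arc subtends δ = 840.6/6378.137 = 0.131794 rad at the centre.
Converting: φ₁ = 0.262236 rad, θ = 3.396411 rad.
sin φ₂ = sin φ₁ cos δ + cos φ₁ sin δ cos θ = (0.259240)(0.991328) + (0.965813)(0.131413)(-0.967709) = 0.134171
φ₂ = asin(0.134171) = 0.134576 rad = 7.711°.
For the longitude increment, Δλ = atan2( sin θ sin δ cos φ₁, cos δ − sin φ₁ sin φ₂ ) = atan2(-0.031993, 0.956545) = -1.916°.
Hence λ₂ = 47.115° + -1.916° = 45.199°.

latitude 7.711°, longitude 45.199°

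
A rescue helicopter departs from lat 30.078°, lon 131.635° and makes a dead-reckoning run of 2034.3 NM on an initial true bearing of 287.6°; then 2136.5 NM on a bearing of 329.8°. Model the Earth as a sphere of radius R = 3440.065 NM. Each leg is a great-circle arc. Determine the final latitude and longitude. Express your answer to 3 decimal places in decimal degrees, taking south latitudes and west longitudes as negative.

latitude 60.810°, longitude 54.780°

Apply the spherical direct solution leg by leg, carrying full precision between legs.
Leg 1: from (30.078°, 131.635°), δ = 2034.3/3440.065 = 0.591355 rad, θ = 287.6° → φ = 34.190°, λ = 91.663°.
Leg 2: from (34.190°, 91.663°), δ = 2136.5/3440.065 = 0.621064 rad, θ = 329.8° → φ = 60.810°, λ = 54.780°.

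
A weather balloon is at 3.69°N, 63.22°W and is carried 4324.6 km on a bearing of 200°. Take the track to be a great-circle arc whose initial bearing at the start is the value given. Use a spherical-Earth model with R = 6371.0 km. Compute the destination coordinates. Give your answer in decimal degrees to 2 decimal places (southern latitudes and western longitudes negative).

latitude -32.59°, longitude -77.99°

Angular distance δ = d/R = 4324.6 / 6371 = 0.678795 rad.
With φ₁ = 3.69° = 0.064403 rad and θ = 200° = 3.490659 rad:
Applying the spherical law of cosines for sides, sin φ₂ = sin φ₁ cos δ + cos φ₁ sin δ cos θ = -0.538676, so φ₂ = -32.59°.
Δλ = atan2( sin θ sin δ cos φ₁ , cos δ − sin φ₁ sin φ₂ ) = atan2(-0.214294, 0.812998) = -0.257723 rad = -14.77°.
λ₂ = -63.22° + -14.77° = -77.99°.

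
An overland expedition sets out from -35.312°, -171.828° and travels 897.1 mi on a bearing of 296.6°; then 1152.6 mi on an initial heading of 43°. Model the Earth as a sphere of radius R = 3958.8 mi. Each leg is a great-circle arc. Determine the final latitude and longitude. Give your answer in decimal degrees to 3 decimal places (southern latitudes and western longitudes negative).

latitude -16.074°, longitude -173.321°

Apply the spherical direct solution leg by leg, carrying full precision between legs.
Leg 1: from (-35.312°, -171.828°), δ = 897.1/3958.8 = 0.226609 rad, θ = 296.6° → φ = -28.761°, λ = 174.924°.
Leg 2: from (-28.761°, 174.924°), δ = 1152.6/3958.8 = 0.291149 rad, θ = 43° → φ = -16.074°, λ = -173.321°.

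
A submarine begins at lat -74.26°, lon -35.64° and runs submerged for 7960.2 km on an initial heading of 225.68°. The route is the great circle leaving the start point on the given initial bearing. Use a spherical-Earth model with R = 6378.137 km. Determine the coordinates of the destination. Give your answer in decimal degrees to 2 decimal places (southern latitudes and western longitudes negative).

latitude -29.01°, longitude -164.76°

δ = 7960.2/6378.137 = 1.248045 rad (71.5077°).
Converting: φ₁ = -1.296082 rad, θ = 3.938859 rad.
sin φ₂ = sin φ₁ cos δ + cos φ₁ sin δ cos θ = (-0.962503)(0.317177) + (0.271272)(0.948366)(-0.698665) = -0.485027
φ₂ = asin(-0.485027) = -0.506393 rad = -29.01°.
Then Δλ = atan2(-0.184060, -0.149662) = -2.253482 rad, from sin θ sin δ cos φ₁ over cos δ − sin φ₁ sin φ₂.
Hence λ₂ = -35.64° + -129.12° = -164.76°.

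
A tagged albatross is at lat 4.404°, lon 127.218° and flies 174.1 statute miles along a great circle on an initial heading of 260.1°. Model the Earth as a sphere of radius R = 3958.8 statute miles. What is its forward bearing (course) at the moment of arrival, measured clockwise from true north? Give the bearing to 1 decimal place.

Central angle δ = d/R = 0.043978 rad.
Start latitude φ₁ = 0.076864 rad; initial bearing θ = 4.539601 rad.
sin φ₂ = sin φ₁ cos δ + cos φ₁ sin δ cos θ = (0.076789)(0.999033) + (0.997047)(0.043964)(-0.171929) = 0.069178
φ₂ = asin(0.069178) = 0.069233 rad = 3.967°.
Δλ = atan2( sin θ sin δ cos φ₁ , cos δ − sin φ₁ sin φ₂ ) = atan2(-0.043181, 0.993721) = -0.043427 rad = -2.488°.
λ₂ = λ₁ + Δλ = 124.730°.
The forward bearing on arrival equals the back-azimuth from the destination plus 180°.
Back-azimuth from P₂ (4.0°, 124.7°) to P₁ (4.4°, 127.2°), with Δλ' = λ₁ − λ₂ = 2.5°: atan2( sin Δλ' cos φ₁ , cos φ₂ sin φ₁ − sin φ₂ cos φ₁ cos Δλ' ) = 79.9°.
Final bearing = (79.9° + 180°) mod 360° = 259.9°.

final bearing 259.9°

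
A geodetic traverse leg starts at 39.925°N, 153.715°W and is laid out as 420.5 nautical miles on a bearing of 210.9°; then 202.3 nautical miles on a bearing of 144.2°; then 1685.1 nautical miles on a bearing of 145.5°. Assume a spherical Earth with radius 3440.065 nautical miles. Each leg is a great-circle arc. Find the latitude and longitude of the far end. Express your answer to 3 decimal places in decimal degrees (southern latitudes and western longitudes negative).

latitude 7.089°, longitude -140.160°

Apply the spherical direct solution leg by leg, carrying full precision between legs.
Leg 1: from (39.925°, -153.715°), δ = 420.5/3440.065 = 0.122236 rad, θ = 210.9° → φ = 33.832°, λ = -158.038°.
Leg 2: from (33.832°, -158.038°), δ = 202.3/3440.065 = 0.058807 rad, θ = 144.2° → φ = 31.078°, λ = -155.738°.
Leg 3: from (31.078°, -155.738°), δ = 1685.1/3440.065 = 0.489845 rad, θ = 145.5° → φ = 7.089°, λ = -140.160°.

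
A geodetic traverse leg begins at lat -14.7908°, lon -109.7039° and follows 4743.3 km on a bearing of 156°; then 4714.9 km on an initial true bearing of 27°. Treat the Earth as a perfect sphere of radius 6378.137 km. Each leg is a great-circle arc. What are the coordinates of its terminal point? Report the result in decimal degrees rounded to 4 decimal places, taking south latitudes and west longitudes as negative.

Apply the spherical direct solution leg by leg, carrying full precision between legs.
Leg 1: from (-14.7908°, -109.7039°), δ = 4743.3/6378.137 = 0.743681 rad, θ = 156° → φ = -51.8010°, λ = -83.2624°.
Leg 2: from (-51.8010°, -83.2624°), δ = 4714.9/6378.137 = 0.739228 rad, θ = 27° → φ = -12.0950°, λ = -65.0340°.

latitude -12.0950°, longitude -65.0340°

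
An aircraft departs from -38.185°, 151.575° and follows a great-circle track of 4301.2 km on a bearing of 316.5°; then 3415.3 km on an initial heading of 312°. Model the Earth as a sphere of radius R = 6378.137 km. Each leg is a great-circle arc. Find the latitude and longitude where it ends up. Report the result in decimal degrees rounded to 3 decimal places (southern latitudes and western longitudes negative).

Apply the spherical direct solution leg by leg, carrying full precision between legs.
Leg 1: from (-38.185°, 151.575°), δ = 4301.2/6378.137 = 0.674366 rad, θ = 316.5° → φ = -7.289°, λ = 125.897°.
Leg 2: from (-7.289°, 125.897°), δ = 3415.3/6378.137 = 0.535470 rad, θ = 312° → φ = 13.270°, λ = 102.968°.

latitude 13.270°, longitude 102.968°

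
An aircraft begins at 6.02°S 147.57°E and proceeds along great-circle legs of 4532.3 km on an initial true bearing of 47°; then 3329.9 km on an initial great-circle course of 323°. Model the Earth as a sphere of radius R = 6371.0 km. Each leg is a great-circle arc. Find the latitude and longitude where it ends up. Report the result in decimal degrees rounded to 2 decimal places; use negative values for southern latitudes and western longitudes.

Apply the spherical direct solution leg by leg, carrying full precision between legs.
Leg 1: from (-6.02°, 147.57°), δ = 4532.3/6371 = 0.711395 rad, θ = 47° → φ = 21.31°, λ = 178.40°.
Leg 2: from (21.31°, 178.40°), δ = 3329.9/6371 = 0.522665 rad, θ = 323° → φ = 43.34°, λ = 154.01°.

latitude 43.34°, longitude 154.01°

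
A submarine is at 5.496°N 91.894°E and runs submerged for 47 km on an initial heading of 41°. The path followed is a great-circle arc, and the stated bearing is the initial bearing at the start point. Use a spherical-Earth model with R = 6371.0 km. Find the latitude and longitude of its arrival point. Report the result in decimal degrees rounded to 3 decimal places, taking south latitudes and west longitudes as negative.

latitude 5.815°, longitude 92.173°

The arc subtends δ = 47/6371 = 0.007377 rad at the centre.
With φ₁ = 5.496° = 0.095923 rad and θ = 41° = 0.715585 rad:
Destination latitude: φ₂ = arcsin( sin φ₁ cos δ + cos φ₁ sin δ cos θ ) = arcsin(0.101316) = 5.815°.
For the longitude increment, Δλ = atan2( sin θ sin δ cos φ₁, cos δ − sin φ₁ sin φ₂ ) = atan2(0.004818, 0.990269) = 0.279°.
λ₂ = λ₁ + Δλ = 92.173°.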